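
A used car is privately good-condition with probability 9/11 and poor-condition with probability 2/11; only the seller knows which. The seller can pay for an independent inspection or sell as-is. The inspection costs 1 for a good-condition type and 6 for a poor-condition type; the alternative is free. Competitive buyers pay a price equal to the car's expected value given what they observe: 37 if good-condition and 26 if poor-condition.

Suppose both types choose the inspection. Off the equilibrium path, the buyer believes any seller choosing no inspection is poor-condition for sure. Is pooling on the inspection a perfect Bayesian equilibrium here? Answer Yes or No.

Yes

On path, the buyer holds the prior and pays 9/11·37 + 2/11·26 = 35. Off path (no inspection), believing poor-condition, it pays 26.
good-condition: the inspection nets 35 − 1 = 34; no inspection nets 26. good-condition stays.
poor-condition: the inspection nets 35 − 6 = 29; no inspection nets 26. poor-condition stays.
No type deviates, so pooling is sustained.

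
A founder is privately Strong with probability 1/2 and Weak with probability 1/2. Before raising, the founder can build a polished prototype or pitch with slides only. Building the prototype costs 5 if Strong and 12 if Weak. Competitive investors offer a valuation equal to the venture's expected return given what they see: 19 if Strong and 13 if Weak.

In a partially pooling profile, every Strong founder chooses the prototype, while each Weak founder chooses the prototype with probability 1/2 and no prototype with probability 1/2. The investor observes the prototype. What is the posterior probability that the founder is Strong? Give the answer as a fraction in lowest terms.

2/3

P(the prototype) = (1/2)·1 + (1/2)·(1/2) = 3/4.
By Bayes' rule, P(Strong | the prototype) = (1/2) / (3/4) = 2/3.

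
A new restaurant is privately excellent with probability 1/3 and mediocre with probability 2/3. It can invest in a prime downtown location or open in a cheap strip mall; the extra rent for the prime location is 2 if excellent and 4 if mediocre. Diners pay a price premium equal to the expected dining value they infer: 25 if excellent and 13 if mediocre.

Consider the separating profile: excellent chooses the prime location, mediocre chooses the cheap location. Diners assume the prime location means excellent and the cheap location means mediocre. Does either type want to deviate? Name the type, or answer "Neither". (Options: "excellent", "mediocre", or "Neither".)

mediocre

The prime location pays 25; the cheap location pays 13.
excellent: assigned the prime location, nets 25 − 2 = 23; deviating to the cheap location nets 13.
mediocre: assigned the cheap location, nets 13; deviating to the prime location nets 25 − 4 = 21.
The mediocre type gains 8 by deviating.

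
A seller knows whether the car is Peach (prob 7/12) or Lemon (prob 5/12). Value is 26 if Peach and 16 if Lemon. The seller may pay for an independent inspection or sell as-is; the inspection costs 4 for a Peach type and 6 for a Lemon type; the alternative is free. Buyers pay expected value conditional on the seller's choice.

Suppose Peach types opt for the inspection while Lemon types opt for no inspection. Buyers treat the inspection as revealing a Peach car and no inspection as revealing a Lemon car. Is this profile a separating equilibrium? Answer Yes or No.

Under these beliefs, the inspection earns price 26 and no inspection earns price 16.
Peach: the inspection nets 26 − 4 = 22; no inspection nets 16. Peach prefers the inspection.
Lemon: the inspection nets 26 − 6 = 20; no inspection nets 16. Lemon would deviate to the inspection.
Lemon has a profitable deviation, so the profile is not an equilibrium.

No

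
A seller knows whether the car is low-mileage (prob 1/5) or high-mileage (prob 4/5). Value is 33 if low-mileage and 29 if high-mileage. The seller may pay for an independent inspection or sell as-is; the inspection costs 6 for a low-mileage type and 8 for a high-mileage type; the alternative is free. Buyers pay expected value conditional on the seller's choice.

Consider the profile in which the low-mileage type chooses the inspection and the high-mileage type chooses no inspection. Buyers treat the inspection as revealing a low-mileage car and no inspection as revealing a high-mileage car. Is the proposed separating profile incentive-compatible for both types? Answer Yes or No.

Under these beliefs, the inspection earns price 33 and no inspection earns price 29.
low-mileage: the inspection nets 33 − 6 = 27; no inspection nets 29. low-mileage would deviate to no inspection.
high-mileage: the inspection nets 33 − 8 = 25; no inspection nets 29. high-mileage prefers no inspection.
low-mileage has a profitable deviation, so the profile is not an equilibrium.

No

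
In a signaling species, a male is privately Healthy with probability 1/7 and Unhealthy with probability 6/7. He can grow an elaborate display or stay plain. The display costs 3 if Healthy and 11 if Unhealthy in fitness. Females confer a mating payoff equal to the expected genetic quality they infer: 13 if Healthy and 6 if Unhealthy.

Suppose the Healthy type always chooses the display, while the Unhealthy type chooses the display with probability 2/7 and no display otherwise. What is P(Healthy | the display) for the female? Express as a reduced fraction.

7/19

P(the display) = (1/7)·1 + (6/7)·(2/7) = 19/49.
By Bayes' rule, P(Healthy | the display) = (1/7) / (19/49) = 7/19.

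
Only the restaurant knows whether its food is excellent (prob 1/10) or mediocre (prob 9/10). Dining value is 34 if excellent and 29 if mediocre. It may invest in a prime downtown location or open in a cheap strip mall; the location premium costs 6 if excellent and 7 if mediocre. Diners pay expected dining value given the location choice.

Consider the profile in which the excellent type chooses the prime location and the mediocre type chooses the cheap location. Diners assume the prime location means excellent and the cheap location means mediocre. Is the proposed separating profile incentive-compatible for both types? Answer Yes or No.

No

Under these beliefs, the prime location earns price premium 34 and the cheap location earns price premium 29.
excellent: the prime location nets 34 − 6 = 28; the cheap location nets 29. excellent would deviate to the cheap location.
mediocre: the prime location nets 34 − 7 = 27; the cheap location nets 29. mediocre prefers the cheap location.
excellent has a profitable deviation, so the profile is not an equilibrium.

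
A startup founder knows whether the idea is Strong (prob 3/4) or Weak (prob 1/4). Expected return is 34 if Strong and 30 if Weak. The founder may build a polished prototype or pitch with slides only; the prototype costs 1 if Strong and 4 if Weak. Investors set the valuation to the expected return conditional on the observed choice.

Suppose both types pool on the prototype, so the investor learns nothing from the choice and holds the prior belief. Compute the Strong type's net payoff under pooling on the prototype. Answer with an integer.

32

Pooled valuation = 3/4·34 + 1/4·30 = 33.
Strong pays cost 1 for the prototype, so net payoff = 33 − 1 = 32.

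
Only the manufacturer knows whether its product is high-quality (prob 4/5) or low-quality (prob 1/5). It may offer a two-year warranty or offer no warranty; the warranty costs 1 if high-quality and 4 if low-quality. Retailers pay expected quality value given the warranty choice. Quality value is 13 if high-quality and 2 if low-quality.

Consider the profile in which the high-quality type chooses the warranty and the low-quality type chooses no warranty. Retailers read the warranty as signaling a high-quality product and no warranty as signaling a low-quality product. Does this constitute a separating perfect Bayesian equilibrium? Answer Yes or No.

Under these beliefs, the warranty earns price 13 and no warranty earns price 2.
high-quality: the warranty nets 13 − 1 = 12; no warranty nets 2. high-quality prefers the warranty.
low-quality: the warranty nets 13 − 4 = 9; no warranty nets 2. low-quality would deviate to the warranty.
low-quality has a profitable deviation, so the profile is not an equilibrium.

No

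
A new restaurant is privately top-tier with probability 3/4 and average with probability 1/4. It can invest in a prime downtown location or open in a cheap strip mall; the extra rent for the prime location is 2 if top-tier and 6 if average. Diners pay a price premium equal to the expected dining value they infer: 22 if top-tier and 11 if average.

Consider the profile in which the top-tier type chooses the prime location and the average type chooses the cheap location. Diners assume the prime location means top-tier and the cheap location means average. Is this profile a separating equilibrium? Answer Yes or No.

No

Under these beliefs, the prime location earns price premium 22 and the cheap location earns price premium 11.
top-tier: the prime location nets 22 − 2 = 20; the cheap location nets 11. top-tier prefers the prime location.
average: the prime location nets 22 − 6 = 16; the cheap location nets 11. average would deviate to the prime location.
average has a profitable deviation, so the profile is not an equilibrium.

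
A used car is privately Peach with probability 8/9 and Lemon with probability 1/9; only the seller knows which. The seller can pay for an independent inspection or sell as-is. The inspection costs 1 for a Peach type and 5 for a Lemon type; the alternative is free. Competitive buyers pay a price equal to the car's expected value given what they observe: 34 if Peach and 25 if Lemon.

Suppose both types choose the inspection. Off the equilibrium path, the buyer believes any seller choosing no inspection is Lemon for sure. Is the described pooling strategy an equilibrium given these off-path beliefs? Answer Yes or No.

Yes

On path, the buyer holds the prior and pays 8/9·34 + 1/9·25 = 33. Off path (no inspection), believing Lemon, it pays 25.
Peach: the inspection nets 33 − 1 = 32; no inspection nets 25. Peach stays.
Lemon: the inspection nets 33 − 5 = 28; no inspection nets 25. Lemon stays.
No type deviates, so pooling is sustained.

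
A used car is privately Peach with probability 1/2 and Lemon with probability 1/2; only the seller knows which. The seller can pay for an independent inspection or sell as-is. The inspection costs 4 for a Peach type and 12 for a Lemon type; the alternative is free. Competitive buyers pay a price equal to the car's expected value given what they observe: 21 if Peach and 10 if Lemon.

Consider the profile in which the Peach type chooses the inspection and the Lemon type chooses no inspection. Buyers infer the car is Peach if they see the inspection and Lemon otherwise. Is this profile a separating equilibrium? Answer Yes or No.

Under these beliefs, the inspection earns price 21 and no inspection earns price 10.
Peach: the inspection nets 21 − 4 = 17; no inspection nets 10. Peach prefers the inspection.
Lemon: the inspection nets 21 − 12 = 9; no inspection nets 10. Lemon prefers no inspection.
Neither type deviates, so the separating profile is an equilibrium.

Yes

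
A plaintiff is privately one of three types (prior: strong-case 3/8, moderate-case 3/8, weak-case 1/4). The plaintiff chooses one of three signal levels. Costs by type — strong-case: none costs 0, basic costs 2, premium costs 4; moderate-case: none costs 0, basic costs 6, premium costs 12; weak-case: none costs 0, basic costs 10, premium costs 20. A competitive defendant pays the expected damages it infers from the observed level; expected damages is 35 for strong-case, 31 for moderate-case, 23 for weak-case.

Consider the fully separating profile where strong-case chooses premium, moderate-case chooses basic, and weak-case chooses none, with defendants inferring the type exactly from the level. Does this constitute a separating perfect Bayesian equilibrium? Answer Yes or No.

Separating settlements: premium → 35, basic → 31, none → 23.
strong-case (assigned premium): none: 23 − 0 = 23; basic: 31 − 2 = 29; premium: 35 − 4 = 31. strong-case stays.
moderate-case (assigned basic): none: 23 − 0 = 23; basic: 31 − 6 = 25; premium: 35 − 12 = 23. moderate-case stays.
weak-case (assigned none): none: 23 − 0 = 23; basic: 31 − 10 = 21; premium: 35 − 20 = 15. weak-case stays.
Every type prefers its assigned level; separation holds.

Yes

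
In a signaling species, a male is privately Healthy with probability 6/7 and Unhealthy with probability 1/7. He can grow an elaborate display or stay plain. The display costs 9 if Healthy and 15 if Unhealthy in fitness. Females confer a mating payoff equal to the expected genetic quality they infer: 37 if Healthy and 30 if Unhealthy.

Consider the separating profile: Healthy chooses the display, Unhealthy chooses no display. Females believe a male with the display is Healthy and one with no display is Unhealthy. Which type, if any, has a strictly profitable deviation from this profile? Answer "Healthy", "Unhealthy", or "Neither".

The display pays 37; no display pays 30.
Healthy: assigned the display, nets 37 − 9 = 28; deviating to no display nets 30.
Unhealthy: assigned no display, nets 30; deviating to the display nets 37 − 15 = 22.
The Healthy type gains 2 by deviating.

Healthy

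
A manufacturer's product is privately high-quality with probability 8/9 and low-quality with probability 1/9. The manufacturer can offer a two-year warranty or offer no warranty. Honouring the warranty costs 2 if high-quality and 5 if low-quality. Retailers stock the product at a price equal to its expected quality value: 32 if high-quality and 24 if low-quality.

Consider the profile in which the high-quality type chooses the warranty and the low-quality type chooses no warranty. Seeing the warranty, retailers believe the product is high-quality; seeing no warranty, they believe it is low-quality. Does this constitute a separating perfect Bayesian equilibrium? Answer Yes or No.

Under these beliefs, the warranty earns price 32 and no warranty earns price 24.
high-quality: the warranty nets 32 − 2 = 30; no warranty nets 24. high-quality prefers the warranty.
low-quality: the warranty nets 32 − 5 = 27; no warranty nets 24. low-quality would deviate to the warranty.
low-quality has a profitable deviation, so the profile is not an equilibrium.

No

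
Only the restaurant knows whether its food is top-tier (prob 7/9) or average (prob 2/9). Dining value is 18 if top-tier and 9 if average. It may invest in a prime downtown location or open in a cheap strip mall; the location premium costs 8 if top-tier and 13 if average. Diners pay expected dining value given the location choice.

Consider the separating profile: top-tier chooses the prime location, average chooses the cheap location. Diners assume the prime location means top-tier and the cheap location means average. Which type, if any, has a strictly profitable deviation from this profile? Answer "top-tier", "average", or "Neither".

The prime location pays 18; the cheap location pays 9.
top-tier: assigned the prime location, nets 18 − 8 = 10; deviating to the cheap location nets 9.
average: assigned the cheap location, nets 9; deviating to the prime location nets 18 − 13 = 5.
Both types strictly prefer their assigned action; no profitable deviation.

Neither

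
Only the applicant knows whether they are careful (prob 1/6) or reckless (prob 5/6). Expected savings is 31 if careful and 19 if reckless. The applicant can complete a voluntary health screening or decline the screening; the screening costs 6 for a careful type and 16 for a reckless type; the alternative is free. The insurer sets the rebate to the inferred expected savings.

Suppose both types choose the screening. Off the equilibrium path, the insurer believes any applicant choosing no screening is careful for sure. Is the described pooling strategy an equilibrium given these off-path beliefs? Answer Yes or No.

No

On path, the insurer holds the prior and pays 1/6·31 + 5/6·19 = 21. Off path (no screening), believing careful, it pays 31.
careful: the screening nets 21 − 6 = 15; no screening nets 31. careful would deviate.
reckless: the screening nets 21 − 16 = 5; no screening nets 31. reckless would deviate.
A type deviates, so pooling fails.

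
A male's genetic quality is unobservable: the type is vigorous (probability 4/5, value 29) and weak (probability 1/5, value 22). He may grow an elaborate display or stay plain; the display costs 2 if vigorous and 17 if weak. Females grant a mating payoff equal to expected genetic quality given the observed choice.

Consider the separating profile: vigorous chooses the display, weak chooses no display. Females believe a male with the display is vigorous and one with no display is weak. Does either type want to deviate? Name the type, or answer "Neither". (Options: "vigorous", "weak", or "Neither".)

The display pays 29; no display pays 22.
vigorous: assigned the display, nets 29 − 2 = 27; deviating to no display nets 22.
weak: assigned no display, nets 22; deviating to the display nets 29 − 17 = 12.
Both types strictly prefer their assigned action; no profitable deviation.

Neither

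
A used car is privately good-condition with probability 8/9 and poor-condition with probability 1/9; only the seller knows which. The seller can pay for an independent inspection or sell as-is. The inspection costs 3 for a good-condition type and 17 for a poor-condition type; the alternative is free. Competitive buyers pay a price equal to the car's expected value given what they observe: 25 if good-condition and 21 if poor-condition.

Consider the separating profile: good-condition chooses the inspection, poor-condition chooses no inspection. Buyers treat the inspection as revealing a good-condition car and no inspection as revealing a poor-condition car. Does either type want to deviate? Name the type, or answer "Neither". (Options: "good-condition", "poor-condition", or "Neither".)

Neither

The inspection pays 25; no inspection pays 21.
good-condition: assigned the inspection, nets 25 − 3 = 22; deviating to no inspection nets 21.
poor-condition: assigned no inspection, nets 21; deviating to the inspection nets 25 − 17 = 8.
Both types strictly prefer their assigned action; no profitable deviation.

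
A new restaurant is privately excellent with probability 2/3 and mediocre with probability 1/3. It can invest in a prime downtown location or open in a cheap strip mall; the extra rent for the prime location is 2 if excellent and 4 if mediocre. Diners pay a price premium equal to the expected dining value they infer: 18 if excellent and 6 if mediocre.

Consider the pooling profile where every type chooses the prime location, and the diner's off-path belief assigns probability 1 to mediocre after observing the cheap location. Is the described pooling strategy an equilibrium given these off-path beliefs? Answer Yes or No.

Yes

On path, the diner holds the prior and pays 2/3·18 + 1/3·6 = 14. Off path (the cheap location), believing mediocre, it pays 6.
excellent: the prime location nets 14 − 2 = 12; the cheap location nets 6. excellent stays.
mediocre: the prime location nets 14 − 4 = 10; the cheap location nets 6. mediocre stays.
No type deviates, so pooling is sustained.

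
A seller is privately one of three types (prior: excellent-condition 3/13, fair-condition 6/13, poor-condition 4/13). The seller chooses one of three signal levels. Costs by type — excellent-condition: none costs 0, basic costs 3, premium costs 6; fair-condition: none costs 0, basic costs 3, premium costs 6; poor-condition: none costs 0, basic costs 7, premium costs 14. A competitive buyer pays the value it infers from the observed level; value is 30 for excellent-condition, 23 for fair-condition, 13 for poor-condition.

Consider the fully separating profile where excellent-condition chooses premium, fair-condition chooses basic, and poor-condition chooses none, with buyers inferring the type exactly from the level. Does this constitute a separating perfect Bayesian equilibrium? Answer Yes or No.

Separating prices: premium → 30, basic → 23, none → 13.
excellent-condition (assigned premium): none: 13 − 0 = 13; basic: 23 − 3 = 20; premium: 30 − 6 = 24. excellent-condition stays.
fair-condition (assigned basic): none: 13 − 0 = 13; basic: 23 − 3 = 20; premium: 30 − 6 = 24. fair-condition prefers premium.
poor-condition (assigned none): none: 13 − 0 = 13; basic: 23 − 7 = 16; premium: 30 − 14 = 16. poor-condition prefers basic.
At least one type deviates; the separating profile fails.

No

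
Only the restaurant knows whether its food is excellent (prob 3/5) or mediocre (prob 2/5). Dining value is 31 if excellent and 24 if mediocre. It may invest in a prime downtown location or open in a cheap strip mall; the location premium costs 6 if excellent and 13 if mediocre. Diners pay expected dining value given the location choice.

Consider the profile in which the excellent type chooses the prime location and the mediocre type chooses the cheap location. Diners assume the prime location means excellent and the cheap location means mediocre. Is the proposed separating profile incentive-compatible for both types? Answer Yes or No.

Yes

Under these beliefs, the prime location earns price premium 31 and the cheap location earns price premium 24.
excellent: the prime location nets 31 − 6 = 25; the cheap location nets 24. excellent prefers the prime location.
mediocre: the prime location nets 31 − 13 = 18; the cheap location nets 24. mediocre prefers the cheap location.
Neither type deviates, so the separating profile is an equilibrium.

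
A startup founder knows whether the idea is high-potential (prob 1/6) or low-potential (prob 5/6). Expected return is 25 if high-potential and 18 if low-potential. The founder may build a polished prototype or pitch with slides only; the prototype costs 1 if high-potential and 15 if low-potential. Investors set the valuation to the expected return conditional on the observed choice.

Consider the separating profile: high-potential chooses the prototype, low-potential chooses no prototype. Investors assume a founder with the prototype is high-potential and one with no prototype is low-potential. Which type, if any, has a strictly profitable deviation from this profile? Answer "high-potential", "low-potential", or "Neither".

The prototype pays 25; no prototype pays 18.
high-potential: assigned the prototype, nets 25 − 1 = 24; deviating to no prototype nets 18.
low-potential: assigned no prototype, nets 18; deviating to the prototype nets 25 − 15 = 10.
Both types strictly prefer their assigned action; no profitable deviation.

Neither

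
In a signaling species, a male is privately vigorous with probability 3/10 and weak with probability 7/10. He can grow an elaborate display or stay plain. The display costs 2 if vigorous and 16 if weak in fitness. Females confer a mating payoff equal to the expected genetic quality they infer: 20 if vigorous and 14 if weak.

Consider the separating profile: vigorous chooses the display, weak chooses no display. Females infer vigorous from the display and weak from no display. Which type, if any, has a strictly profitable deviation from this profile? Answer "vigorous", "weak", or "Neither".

Neither

The display pays 20; no display pays 14.
vigorous: assigned the display, nets 20 − 2 = 18; deviating to no display nets 14.
weak: assigned no display, nets 14; deviating to the display nets 20 − 16 = 4.
Both types strictly prefer their assigned action; no profitable deviation.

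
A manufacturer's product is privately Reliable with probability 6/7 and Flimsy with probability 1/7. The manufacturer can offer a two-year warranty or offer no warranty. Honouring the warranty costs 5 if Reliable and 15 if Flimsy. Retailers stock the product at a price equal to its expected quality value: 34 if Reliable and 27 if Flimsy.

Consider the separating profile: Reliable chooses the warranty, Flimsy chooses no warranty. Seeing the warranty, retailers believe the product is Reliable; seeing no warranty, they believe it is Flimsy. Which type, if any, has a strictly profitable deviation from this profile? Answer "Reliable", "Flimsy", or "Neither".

Neither

The warranty pays 34; no warranty pays 27.
Reliable: assigned the warranty, nets 34 − 5 = 29; deviating to no warranty nets 27.
Flimsy: assigned no warranty, nets 27; deviating to the warranty nets 34 − 15 = 19.
Both types strictly prefer their assigned action; no profitable deviation.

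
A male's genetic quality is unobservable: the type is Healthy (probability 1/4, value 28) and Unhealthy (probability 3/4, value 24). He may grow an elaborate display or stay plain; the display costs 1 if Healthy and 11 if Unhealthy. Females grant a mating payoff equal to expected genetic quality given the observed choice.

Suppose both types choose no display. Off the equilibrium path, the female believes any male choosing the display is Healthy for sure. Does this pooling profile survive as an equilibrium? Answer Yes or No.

On path, the female holds the prior and pays 1/4·28 + 3/4·24 = 25. Off path (the display), believing Healthy, it pays 28.
Healthy: no display nets 25; the display nets 28 − 1 = 27. Healthy would deviate.
Unhealthy: no display nets 25; the display nets 28 − 11 = 17. Unhealthy stays.
A type deviates, so pooling fails.

No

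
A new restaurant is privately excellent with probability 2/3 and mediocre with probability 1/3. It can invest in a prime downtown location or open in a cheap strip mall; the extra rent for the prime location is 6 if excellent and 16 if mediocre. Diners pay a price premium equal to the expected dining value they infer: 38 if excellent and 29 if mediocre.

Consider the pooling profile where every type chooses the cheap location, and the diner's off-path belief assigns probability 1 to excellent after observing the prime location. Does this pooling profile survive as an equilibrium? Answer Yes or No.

On path, the diner holds the prior and pays 2/3·38 + 1/3·29 = 35. Off path (the prime location), believing excellent, it pays 38.
excellent: the cheap location nets 35; the prime location nets 38 − 6 = 32. excellent stays.
mediocre: the cheap location nets 35; the prime location nets 38 − 16 = 22. mediocre stays.
No type deviates, so pooling is sustained.

Yes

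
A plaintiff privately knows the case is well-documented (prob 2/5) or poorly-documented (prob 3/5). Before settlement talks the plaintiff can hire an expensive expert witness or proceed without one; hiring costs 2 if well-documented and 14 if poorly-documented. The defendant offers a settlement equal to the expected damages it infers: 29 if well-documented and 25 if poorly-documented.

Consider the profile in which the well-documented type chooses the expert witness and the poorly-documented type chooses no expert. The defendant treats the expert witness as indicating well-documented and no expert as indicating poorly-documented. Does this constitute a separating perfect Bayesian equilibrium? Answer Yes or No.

Yes

Under these beliefs, the expert witness earns settlement 29 and no expert earns settlement 25.
well-documented: the expert witness nets 29 − 2 = 27; no expert nets 25. well-documented prefers the expert witness.
poorly-documented: the expert witness nets 29 − 14 = 15; no expert nets 25. poorly-documented prefers no expert.
Neither type deviates, so the separating profile is an equilibrium.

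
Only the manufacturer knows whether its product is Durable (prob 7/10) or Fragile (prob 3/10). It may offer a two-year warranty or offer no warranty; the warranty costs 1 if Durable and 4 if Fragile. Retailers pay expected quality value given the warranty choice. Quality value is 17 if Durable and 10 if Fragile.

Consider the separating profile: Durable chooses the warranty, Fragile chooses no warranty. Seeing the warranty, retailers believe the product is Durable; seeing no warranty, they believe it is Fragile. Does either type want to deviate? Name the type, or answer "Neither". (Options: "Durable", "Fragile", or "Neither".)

Fragile

The warranty pays 17; no warranty pays 10.
Durable: assigned the warranty, nets 17 − 1 = 16; deviating to no warranty nets 10.
Fragile: assigned no warranty, nets 10; deviating to the warranty nets 17 − 4 = 13.
The Fragile type gains 3 by deviating.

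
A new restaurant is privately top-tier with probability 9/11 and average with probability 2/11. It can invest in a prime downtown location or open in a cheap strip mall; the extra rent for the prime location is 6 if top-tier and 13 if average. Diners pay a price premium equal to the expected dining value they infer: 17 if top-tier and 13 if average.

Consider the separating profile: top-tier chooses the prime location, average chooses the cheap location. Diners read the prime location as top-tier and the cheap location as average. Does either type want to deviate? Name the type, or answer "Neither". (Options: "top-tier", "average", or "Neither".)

top-tier

The prime location pays 17; the cheap location pays 13.
top-tier: assigned the prime location, nets 17 − 6 = 11; deviating to the cheap location nets 13.
average: assigned the cheap location, nets 13; deviating to the prime location nets 17 − 13 = 4.
The top-tier type gains 2 by deviating.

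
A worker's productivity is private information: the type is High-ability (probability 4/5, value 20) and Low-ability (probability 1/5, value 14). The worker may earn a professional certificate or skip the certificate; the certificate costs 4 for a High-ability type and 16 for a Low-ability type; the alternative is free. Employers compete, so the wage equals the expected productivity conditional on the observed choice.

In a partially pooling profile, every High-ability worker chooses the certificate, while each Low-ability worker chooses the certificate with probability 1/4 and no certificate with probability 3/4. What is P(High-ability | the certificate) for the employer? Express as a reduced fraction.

P(the certificate) = (4/5)·1 + (1/5)·(1/4) = 17/20.
By Bayes' rule, P(High-ability | the certificate) = (4/5) / (17/20) = 16/17.

16/17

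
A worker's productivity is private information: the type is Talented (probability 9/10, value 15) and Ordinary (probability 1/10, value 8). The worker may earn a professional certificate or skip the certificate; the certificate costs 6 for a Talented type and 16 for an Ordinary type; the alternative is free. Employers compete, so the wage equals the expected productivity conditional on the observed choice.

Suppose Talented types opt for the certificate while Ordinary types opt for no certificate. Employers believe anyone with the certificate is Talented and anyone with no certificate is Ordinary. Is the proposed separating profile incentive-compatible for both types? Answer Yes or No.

Under these beliefs, the certificate earns wage 15 and no certificate earns wage 8.
Talented: the certificate nets 15 − 6 = 9; no certificate nets 8. Talented prefers the certificate.
Ordinary: the certificate nets 15 − 16 = -1; no certificate nets 8. Ordinary prefers no certificate.
Neither type deviates, so the separating profile is an equilibrium.

Yes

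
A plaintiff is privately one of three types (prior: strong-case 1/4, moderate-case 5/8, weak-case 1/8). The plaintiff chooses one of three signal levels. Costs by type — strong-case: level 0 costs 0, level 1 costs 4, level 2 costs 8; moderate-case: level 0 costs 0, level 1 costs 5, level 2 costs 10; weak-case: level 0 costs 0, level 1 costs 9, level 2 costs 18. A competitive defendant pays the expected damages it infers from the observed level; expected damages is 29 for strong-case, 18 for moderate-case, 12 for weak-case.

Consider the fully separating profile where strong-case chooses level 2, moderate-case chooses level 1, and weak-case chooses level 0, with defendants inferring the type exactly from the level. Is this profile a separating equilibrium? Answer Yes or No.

No

Separating settlements: level 2 → 29, level 1 → 18, level 0 → 12.
strong-case (assigned level 2): level 0: 12 − 0 = 12; level 1: 18 − 4 = 14; level 2: 29 − 8 = 21. strong-case stays.
moderate-case (assigned level 1): level 0: 12 − 0 = 12; level 1: 18 − 5 = 13; level 2: 29 − 10 = 19. moderate-case prefers level 2.
weak-case (assigned level 0): level 0: 12 − 0 = 12; level 1: 18 − 9 = 9; level 2: 29 − 18 = 11. weak-case stays.
At least one type deviates; the separating profile fails.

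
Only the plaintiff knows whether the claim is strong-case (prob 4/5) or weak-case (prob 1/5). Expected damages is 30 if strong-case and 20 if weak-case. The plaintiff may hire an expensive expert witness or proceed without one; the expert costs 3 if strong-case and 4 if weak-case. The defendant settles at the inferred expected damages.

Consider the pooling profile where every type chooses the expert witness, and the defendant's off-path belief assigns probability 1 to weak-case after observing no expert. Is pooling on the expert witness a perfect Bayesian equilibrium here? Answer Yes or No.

On path, the defendant holds the prior and pays 4/5·30 + 1/5·20 = 28. Off path (no expert), believing weak-case, it pays 20.
strong-case: the expert witness nets 28 − 3 = 25; no expert nets 20. strong-case stays.
weak-case: the expert witness nets 28 − 4 = 24; no expert nets 20. weak-case stays.
No type deviates, so pooling is sustained.

Yes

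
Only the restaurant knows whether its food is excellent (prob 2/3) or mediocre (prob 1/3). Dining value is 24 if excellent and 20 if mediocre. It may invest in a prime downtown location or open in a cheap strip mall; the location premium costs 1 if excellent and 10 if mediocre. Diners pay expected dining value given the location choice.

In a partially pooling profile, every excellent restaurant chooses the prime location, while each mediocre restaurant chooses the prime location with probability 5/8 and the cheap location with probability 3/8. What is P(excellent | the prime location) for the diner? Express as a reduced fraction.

P(the prime location) = (2/3)·1 + (1/3)·(5/8) = 7/8.
By Bayes' rule, P(excellent | the prime location) = (2/3) / (7/8) = 16/21.

16/21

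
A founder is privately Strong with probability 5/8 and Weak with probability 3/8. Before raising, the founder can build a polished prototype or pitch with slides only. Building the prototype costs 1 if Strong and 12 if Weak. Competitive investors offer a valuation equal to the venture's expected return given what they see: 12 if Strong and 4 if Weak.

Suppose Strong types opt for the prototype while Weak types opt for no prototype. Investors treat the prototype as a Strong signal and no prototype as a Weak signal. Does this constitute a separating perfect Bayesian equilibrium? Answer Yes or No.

Under these beliefs, the prototype earns valuation 12 and no prototype earns valuation 4.
Strong: the prototype nets 12 − 1 = 11; no prototype nets 4. Strong prefers the prototype.
Weak: the prototype nets 12 − 12 = 0; no prototype nets 4. Weak prefers no prototype.
Neither type deviates, so the separating profile is an equilibrium.

Yes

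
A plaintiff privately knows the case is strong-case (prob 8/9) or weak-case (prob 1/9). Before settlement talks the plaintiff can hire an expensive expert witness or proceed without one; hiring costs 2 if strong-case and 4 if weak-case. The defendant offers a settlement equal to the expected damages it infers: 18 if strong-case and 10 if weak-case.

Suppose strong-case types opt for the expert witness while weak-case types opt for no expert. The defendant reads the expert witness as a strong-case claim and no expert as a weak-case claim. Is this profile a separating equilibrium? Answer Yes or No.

No

Under these beliefs, the expert witness earns settlement 18 and no expert earns settlement 10.
strong-case: the expert witness nets 18 − 2 = 16; no expert nets 10. strong-case prefers the expert witness.
weak-case: the expert witness nets 18 − 4 = 14; no expert nets 10. weak-case would deviate to the expert witness.
weak-case has a profitable deviation, so the profile is not an equilibrium.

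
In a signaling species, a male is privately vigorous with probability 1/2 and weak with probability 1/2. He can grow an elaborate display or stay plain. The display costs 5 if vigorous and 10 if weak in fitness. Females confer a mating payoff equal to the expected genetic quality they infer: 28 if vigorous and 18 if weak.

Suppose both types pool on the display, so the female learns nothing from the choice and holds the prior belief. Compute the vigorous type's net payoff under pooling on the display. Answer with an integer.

18

Pooled mating payoff = 1/2·28 + 1/2·18 = 23.
vigorous pays cost 5 for the display, so net payoff = 23 − 5 = 18.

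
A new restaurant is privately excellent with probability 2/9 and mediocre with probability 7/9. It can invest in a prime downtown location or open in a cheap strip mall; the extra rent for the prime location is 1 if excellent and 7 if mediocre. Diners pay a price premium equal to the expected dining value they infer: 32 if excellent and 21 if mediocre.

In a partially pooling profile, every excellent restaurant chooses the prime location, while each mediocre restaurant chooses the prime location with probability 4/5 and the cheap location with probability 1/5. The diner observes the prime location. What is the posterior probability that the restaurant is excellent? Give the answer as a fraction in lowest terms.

5/19

P(the prime location) = (2/9)·1 + (7/9)·(4/5) = 38/45.
By Bayes' rule, P(excellent | the prime location) = (2/9) / (38/45) = 5/19.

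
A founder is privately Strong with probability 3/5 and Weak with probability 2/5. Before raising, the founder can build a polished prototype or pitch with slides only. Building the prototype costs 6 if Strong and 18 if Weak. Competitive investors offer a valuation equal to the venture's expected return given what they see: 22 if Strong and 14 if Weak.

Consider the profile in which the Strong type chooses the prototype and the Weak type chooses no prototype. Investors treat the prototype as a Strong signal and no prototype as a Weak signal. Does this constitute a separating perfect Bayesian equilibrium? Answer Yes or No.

Under these beliefs, the prototype earns valuation 22 and no prototype earns valuation 14.
Strong: the prototype nets 22 − 6 = 16; no prototype nets 14. Strong prefers the prototype.
Weak: the prototype nets 22 − 18 = 4; no prototype nets 14. Weak prefers no prototype.
Neither type deviates, so the separating profile is an equilibrium.

Yes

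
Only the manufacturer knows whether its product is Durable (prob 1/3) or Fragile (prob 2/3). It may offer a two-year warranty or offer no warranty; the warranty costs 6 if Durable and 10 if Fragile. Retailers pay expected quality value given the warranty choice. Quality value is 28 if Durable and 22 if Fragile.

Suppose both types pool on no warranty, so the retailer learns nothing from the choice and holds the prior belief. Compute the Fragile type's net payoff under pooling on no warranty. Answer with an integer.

24

Pooled price = 1/3·28 + 2/3·22 = 24.
Fragile pays no cost for no warranty, so net payoff = 24.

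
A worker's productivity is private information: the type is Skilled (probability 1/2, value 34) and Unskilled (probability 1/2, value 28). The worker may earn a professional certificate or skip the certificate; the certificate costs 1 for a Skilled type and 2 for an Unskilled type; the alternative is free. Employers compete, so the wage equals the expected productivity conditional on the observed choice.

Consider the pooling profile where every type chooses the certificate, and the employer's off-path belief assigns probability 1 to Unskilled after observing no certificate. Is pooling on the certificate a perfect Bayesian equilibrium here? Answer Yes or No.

On path, the employer holds the prior and pays 1/2·34 + 1/2·28 = 31. Off path (no certificate), believing Unskilled, it pays 28.
Skilled: the certificate nets 31 − 1 = 30; no certificate nets 28. Skilled stays.
Unskilled: the certificate nets 31 − 2 = 29; no certificate nets 28. Unskilled stays.
No type deviates, so pooling is sustained.

Yes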